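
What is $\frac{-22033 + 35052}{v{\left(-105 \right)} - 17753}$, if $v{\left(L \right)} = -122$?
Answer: $- \frac{13019}{17875} \approx -0.72834$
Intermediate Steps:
$\frac{-22033 + 35052}{v{\left(-105 \right)} - 17753} = \frac{-22033 + 35052}{-122 - 17753} = \frac{13019}{-17875} = 13019 \left(- \frac{1}{17875}\right) = - \frac{13019}{17875}$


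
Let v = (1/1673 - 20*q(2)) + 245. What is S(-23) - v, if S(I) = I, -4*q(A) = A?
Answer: -465095/1673 ≈ -278.00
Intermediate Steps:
q(A) = -A/4
v = 426616/1673 (v = (1/1673 - (-5)*2) + 245 = (1/1673 - 20*(-½)) + 245 = (1/1673 + 10) + 245 = 16731/1673 + 245 = 426616/1673 ≈ 255.00)
S(-23) - v = -23 - 1*426616/1673 = -23 - 426616/1673 = -465095/1673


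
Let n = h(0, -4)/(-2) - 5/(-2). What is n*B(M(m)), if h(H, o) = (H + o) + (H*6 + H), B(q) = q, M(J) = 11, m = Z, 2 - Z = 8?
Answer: 99/2 ≈ 49.500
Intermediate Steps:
Z = -6 (Z = 2 - 1*8 = 2 - 8 = -6)
m = -6
h(H, o) = o + 8*H (h(H, o) = (H + o) + (6*H + H) = (H + o) + 7*H = o + 8*H)
n = 9/2 (n = (-4 + 8*0)/(-2) - 5/(-2) = (-4 + 0)*(-½) - 5*(-½) = -4*(-½) + 5/2 = 2 + 5/2 = 9/2 ≈ 4.5000)
n*B(M(m)) = (9/2)*11 = 99/2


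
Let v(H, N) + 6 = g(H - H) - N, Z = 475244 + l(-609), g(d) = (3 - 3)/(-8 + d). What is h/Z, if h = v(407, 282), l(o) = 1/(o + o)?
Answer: -350784/578847191 ≈ -0.00060600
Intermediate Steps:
l(o) = 1/(2*o)
g(d) = 0 (g(d) = 0/(-8 + d) = 0)
Z = 578847191/1218 (Z = 475244 + (1/2)/(-609) = 475244 + (1/2)*(-1/609) = 475244 - 1/1218 = 578847191/1218 ≈ 4.7524e+5)
v(H, N) = -6 - N (v(H, N) = -6 + (0 - N) = -6 - N)
h = -288 (h = -6 - 1*282 = -6 - 282 = -288)
h/Z = -288/578847191/1218 = -288*1218/578847191 = -350784/578847191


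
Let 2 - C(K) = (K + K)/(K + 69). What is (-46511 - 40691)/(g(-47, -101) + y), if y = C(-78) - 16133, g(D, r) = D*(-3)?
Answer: 130803/24011 ≈ 5.4476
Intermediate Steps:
g(D, r) = -3*D
C(K) = 2 - 2*K/(69 + K) (C(K) = 2 - (K + K)/(K + 69) = 2 - 2*K/(69 + K))
y = -48445/3 (y = 138/(69 - 78) - 16133 = 138/(-9) - 16133 = 138*(-⅑) - 16133 = -46/3 - 16133 = -48445/3 ≈ -16148.)
(-46511 - 40691)/(g(-47, -101) + y) = (-46511 - 40691)/(-3*(-47) - 48445/3) = -87202/(141 - 48445/3) = -87202/(-48022/3) = -87202*(-3/48022) = 130803/24011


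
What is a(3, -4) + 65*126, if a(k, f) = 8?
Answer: 8198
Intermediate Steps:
a(3, -4) + 65*126 = 8 + 65*126 = 8 + 8190 = 8198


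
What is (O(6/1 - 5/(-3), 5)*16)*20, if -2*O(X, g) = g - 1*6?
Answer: 160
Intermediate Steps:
O(X, g) = 3 - g/2 (O(X, g) = -(g - 1*6)/2 = -(g - 6)/2 = -(-6 + g)/2 = 3 - g/2)
(O(6/1 - 5/(-3), 5)*16)*20 = ((3 - ½*5)*16)*20 = ((3 - 5/2)*16)*20 = ((½)*16)*20 = 8*20 = 160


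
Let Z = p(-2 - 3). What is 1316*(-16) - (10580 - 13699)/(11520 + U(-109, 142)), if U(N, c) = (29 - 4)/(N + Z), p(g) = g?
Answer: -27651541714/1313255 ≈ -21056.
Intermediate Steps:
Z = -5 (Z = -2 - 3 = -5)
U(N, c) = 25/(-5 + N) (U(N, c) = (29 - 4)/(N - 5) = 25/(-5 + N))
1316*(-16) - (10580 - 13699)/(11520 + U(-109, 142)) = 1316*(-16) - (10580 - 13699)/(11520 + 25/(-5 - 109)) = -21056 - (-3119)/(11520 + 25/(-114)) = -21056 - (-3119)/(11520 + 25*(-1/114)) = -21056 - (-3119)/(11520 - 25/114) = -21056 - (-3119)/1313255/114 = -21056 - (-3119)*114/1313255 = -21056 - 1*(-355566/1313255) = -21056 + 355566/1313255 = -27651541714/1313255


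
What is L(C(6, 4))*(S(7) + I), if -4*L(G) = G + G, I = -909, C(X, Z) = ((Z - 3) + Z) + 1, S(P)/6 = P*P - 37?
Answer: 2511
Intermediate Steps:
S(P) = -222 + 6*P**2 (S(P) = 6*(P*P - 37) = 6*(P**2 - 37) = 6*(-37 + P**2) = -222 + 6*P**2)
C(X, Z) = -2 + 2*Z (C(X, Z) = ((-3 + Z) + Z) + 1 = (-3 + 2*Z) + 1 = -2 + 2*Z)
L(G) = -G/2 (L(G) = -(G + G)/4 = -G/2)
L(C(6, 4))*(S(7) + I) = (-(-2 + 2*4)/2)*((-222 + 6*7**2) - 909) = (-(-2 + 8)/2)*((-222 + 6*49) - 909) = (-1/2*6)*((-222 + 294) - 909) = -3*(72 - 909) = -3*(-837) = 2511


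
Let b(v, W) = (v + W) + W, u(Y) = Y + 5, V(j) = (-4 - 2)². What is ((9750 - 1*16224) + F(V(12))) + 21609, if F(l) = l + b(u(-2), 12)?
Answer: 15198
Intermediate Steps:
V(j) = 36 (V(j) = (-6)² = 36)
u(Y) = 5 + Y
b(v, W) = v + 2*W (b(v, W) = (W + v) + W = v + 2*W)
F(l) = 27 + l (F(l) = l + ((5 - 2) + 2*12) = l + (3 + 24) = l + 27 = 27 + l)
((9750 - 1*16224) + F(V(12))) + 21609 = ((9750 - 1*16224) + (27 + 36)) + 21609 = ((9750 - 16224) + 63) + 21609 = (-6474 + 63) + 21609 = -6411 + 21609 = 15198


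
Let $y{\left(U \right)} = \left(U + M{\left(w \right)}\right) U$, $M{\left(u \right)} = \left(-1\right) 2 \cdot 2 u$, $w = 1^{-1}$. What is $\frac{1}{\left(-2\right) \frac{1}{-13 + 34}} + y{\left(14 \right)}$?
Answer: $\frac{259}{2} \approx 129.5$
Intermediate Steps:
$w = 1$
$M{\left(u \right)} = - 4 u$ ($M{\left(u \right)} = \left(-2\right) 2 u = - 4 u$)
$y{\left(U \right)} = U \left(-4 + U\right)$ ($y{\left(U \right)} = \left(U - 4\right) U = \left(-4 + U\right) U = U \left(-4 + U\right)$)
$\frac{1}{\left(-2\right) \frac{1}{-13 + 34}} + y{\left(14 \right)} = \frac{1}{\left(-2\right) \frac{1}{-13 + 34}} + 14 \left(-4 + 14\right) = \frac{1}{\left(-2\right) \frac{1}{21}} + 14 \cdot 10 = \frac{1}{\left(-2\right) \frac{1}{21}} + 140 = \frac{1}{- \frac{2}{21}} + 140 = - \frac{21}{2} + 140 = \frac{259}{2}$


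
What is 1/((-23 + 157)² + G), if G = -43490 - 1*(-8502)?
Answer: -1/17032 ≈ -5.8713e-5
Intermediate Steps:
G = -34988 (G = -43490 + 8502 = -34988)
1/((-23 + 157)² + G) = 1/((-23 + 157)² - 34988) = 1/(134² - 34988) = 1/(17956 - 34988) = 1/(-17032) = -1/17032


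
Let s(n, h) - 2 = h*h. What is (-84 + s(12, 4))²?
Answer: 4356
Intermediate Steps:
s(n, h) = 2 + h² (s(n, h) = 2 + h*h = 2 + h²)
(-84 + s(12, 4))² = (-84 + (2 + 4²))² = (-84 + (2 + 16))² = (-84 + 18)² = (-66)² = 4356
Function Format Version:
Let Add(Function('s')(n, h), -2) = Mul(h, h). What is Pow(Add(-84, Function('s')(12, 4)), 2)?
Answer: 4356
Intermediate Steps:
Function('s')(n, h) = Add(2, Pow(h, 2)) (Function('s')(n, h) = Add(2, Mul(h, h)) = Add(2, Pow(h, 2)))
Pow(Add(-84, Function('s')(12, 4)), 2) = Pow(Add(-84, Add(2, Pow(4, 2))), 2) = Pow(Add(-84, Add(2, 16)), 2) = Pow(Add(-84, 18), 2) = Pow(-66, 2) = 4356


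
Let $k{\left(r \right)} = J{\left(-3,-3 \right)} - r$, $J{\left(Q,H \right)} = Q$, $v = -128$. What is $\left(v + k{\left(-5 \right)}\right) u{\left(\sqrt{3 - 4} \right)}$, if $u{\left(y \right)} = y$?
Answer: $- 126 i \approx - 126.0 i$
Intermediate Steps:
$k{\left(r \right)} = -3 - r$
$\left(v + k{\left(-5 \right)}\right) u{\left(\sqrt{3 - 4} \right)} = \left(-128 - -2\right) \sqrt{3 - 4} = \left(-128 + \left(-3 + 5\right)\right) \sqrt{-1} = \left(-128 + 2\right) i = - 126 i$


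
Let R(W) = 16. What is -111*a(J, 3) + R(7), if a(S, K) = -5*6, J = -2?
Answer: 3346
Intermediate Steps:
a(S, K) = -30
-111*a(J, 3) + R(7) = -111*(-30) + 16 = 3330 + 16 = 3346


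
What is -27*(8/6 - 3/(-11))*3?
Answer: -1431/11 ≈ -130.09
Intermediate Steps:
-27*(8/6 - 3/(-11))*3 = -27*(8*(1/6) - 3*(-1/11))*3 = -27*(4/3 + 3/11)*3 = -27*53/33*3 = -477/11*3 = -1431/11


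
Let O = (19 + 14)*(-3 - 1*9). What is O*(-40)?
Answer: 15840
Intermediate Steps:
O = -396 (O = 33*(-3 - 9) = 33*(-12) = -396)
O*(-40) = -396*(-40) = 15840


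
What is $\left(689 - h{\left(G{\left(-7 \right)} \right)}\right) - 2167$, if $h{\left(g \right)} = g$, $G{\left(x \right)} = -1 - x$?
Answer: $-1484$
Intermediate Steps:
$\left(689 - h{\left(G{\left(-7 \right)} \right)}\right) - 2167 = \left(689 - \left(-1 - -7\right)\right) - 2167 = \left(689 - \left(-1 + 7\right)\right) - 2167 = \left(689 - 6\right) - 2167 = 683 - 2167 = -1484$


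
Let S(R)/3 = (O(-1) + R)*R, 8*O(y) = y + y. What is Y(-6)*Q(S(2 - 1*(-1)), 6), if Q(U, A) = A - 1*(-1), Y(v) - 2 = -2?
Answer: 0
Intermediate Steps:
Y(v) = 0 (Y(v) = 2 - 2 = 0)
O(y) = y/4 (O(y) = (y + y)/8 = (2*y)/8 = y/4)
S(R) = 3*R*(-¼ + R) (S(R) = 3*(((¼)*(-1) + R)*R) = 3*((-¼ + R)*R) = 3*(R*(-¼ + R)) = 3*R*(-¼ + R))
Q(U, A) = 1 + A (Q(U, A) = A + 1 = 1 + A)
Y(-6)*Q(S(2 - 1*(-1)), 6) = 0*(1 + 6) = 0*7 = 0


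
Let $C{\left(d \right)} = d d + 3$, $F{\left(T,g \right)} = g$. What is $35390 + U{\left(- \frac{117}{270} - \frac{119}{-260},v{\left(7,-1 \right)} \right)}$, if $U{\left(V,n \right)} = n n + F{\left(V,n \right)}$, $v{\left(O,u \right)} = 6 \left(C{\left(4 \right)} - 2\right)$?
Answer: $45896$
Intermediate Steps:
$C{\left(d \right)} = 3 + d^{2}$ ($C{\left(d \right)} = d^{2} + 3 = 3 + d^{2}$)
$v{\left(O,u \right)} = 102$ ($v{\left(O,u \right)} = 6 \left(\left(3 + 4^{2}\right) - 2\right) = 6 \left(\left(3 + 16\right) - 2\right) = 6 \left(19 - 2\right) = 6 \cdot 17 = 102$)
$U{\left(V,n \right)} = n + n^{2}$ ($U{\left(V,n \right)} = n n + n = n^{2} + n = n + n^{2}$)
$35390 + U{\left(- \frac{117}{270} - \frac{119}{-260},v{\left(7,-1 \right)} \right)} = 35390 + 102 \left(1 + 102\right) = 35390 + 102 \cdot 103 = 35390 + 10506 = 45896$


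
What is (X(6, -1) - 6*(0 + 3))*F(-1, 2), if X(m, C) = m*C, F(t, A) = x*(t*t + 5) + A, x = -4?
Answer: 528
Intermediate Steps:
F(t, A) = -20 + A - 4*t**2 (F(t, A) = -4*(t*t + 5) + A = -4*(t**2 + 5) + A = -4*(5 + t**2) + A = (-20 - 4*t**2) + A = -20 + A - 4*t**2)
X(m, C) = C*m
(X(6, -1) - 6*(0 + 3))*F(-1, 2) = (-1*6 - 6*(0 + 3))*(-20 + 2 - 4*(-1)**2) = (-6 - 6*3)*(-20 + 2 - 4*1) = (-6 - 18)*(-20 + 2 - 4) = -24*(-22) = 528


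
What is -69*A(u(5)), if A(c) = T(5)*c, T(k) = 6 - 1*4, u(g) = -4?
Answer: 552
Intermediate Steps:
T(k) = 2 (T(k) = 6 - 4 = 2)
A(c) = 2*c
-69*A(u(5)) = -138*(-4) = -69*(-8) = 552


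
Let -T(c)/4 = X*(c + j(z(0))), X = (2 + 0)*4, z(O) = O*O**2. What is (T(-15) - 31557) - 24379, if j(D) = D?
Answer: -55456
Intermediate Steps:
z(O) = O**3
X = 8 (X = 2*4 = 8)
T(c) = -32*c (T(c) = -32*(c + 0**3) = -32*(c + 0) = -32*c)
(T(-15) - 31557) - 24379 = (-32*(-15) - 31557) - 24379 = (480 - 31557) - 24379 = -31077 - 24379 = -55456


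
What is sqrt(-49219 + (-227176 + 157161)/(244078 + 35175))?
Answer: I*sqrt(3838227324463766)/279253 ≈ 221.85*I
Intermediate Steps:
sqrt(-49219 + (-227176 + 157161)/(244078 + 35175)) = sqrt(-49219 - 70015/279253) = sqrt(-13744623422/279253) = I*sqrt(3838227324463766)/279253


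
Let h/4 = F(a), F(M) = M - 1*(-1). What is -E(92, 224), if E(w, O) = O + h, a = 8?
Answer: -260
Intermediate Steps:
F(M) = 1 + M (F(M) = M + 1 = 1 + M)
h = 36 (h = 4*(1 + 8) = 4*9 = 36)
E(w, O) = 36 + O (E(w, O) = O + 36 = 36 + O)
-E(92, 224) = -(36 + 224) = -1*260 = -260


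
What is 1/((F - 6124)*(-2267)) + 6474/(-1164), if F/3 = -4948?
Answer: -25644838915/4610842232 ≈ -5.5619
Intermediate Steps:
F = -14844 (F = 3*(-4948) = -14844)
1/((F - 6124)*(-2267)) + 6474/(-1164) = 1/(-14844 - 6124*(-2267)) + 6474/(-1164) = -1/2267/(-20968) + 6474*(-1/1164) = -1/20968*(-1/2267) - 1079/194 = 1/47534456 - 1079/194 = -25644838915/4610842232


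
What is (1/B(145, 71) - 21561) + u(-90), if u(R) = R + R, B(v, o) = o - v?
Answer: -1608835/74 ≈ -21741.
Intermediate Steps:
u(R) = 2*R
(1/B(145, 71) - 21561) + u(-90) = (1/(71 - 1*145) - 21561) + 2*(-90) = (1/(71 - 145) - 21561) - 180 = (1/(-74) - 21561) - 180 = (-1/74 - 21561) - 180 = -1595515/74 - 180 = -1608835/74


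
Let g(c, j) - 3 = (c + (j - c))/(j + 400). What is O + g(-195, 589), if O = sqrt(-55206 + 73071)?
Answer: 3556/989 + 3*sqrt(1985) ≈ 137.26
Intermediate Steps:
O = 3*sqrt(1985) (O = sqrt(17865) = 3*sqrt(1985) ≈ 133.66)
g(c, j) = 3 + j/(400 + j) (g(c, j) = 3 + (c + (j - c))/(j + 400) = 3 + j/(400 + j))
O + g(-195, 589) = 3*sqrt(1985) + 4*(300 + 589)/(400 + 589) = 3*sqrt(1985) + 4*889/989 = 3*sqrt(1985) + 4*(1/989)*889 = 3*sqrt(1985) + 3556/989 = 3556/989 + 3*sqrt(1985)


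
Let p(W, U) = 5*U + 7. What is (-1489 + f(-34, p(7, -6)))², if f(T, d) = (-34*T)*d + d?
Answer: 789610000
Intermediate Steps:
p(W, U) = 7 + 5*U
f(T, d) = d - 34*T*d (f(T, d) = -34*T*d + d = d - 34*T*d)
(-1489 + f(-34, p(7, -6)))² = (-1489 + (7 + 5*(-6))*(1 - 34*(-34)))² = (-1489 + (7 - 30)*(1 + 1156))² = (-1489 - 23*1157)² = (-1489 - 26611)² = (-28100)² = 789610000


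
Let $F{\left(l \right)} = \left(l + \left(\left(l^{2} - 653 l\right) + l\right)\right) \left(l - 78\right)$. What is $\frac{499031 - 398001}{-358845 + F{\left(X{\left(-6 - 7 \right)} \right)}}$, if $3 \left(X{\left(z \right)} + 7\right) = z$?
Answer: $- \frac{2727810}{27794359} \approx -0.098143$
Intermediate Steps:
$X{\left(z \right)} = -7 + \frac{z}{3}$
$F{\left(l \right)} = \left(-78 + l\right) \left(l^{2} - 651 l\right)$ ($F{\left(l \right)} = \left(l + \left(l^{2} - 652 l\right)\right) \left(-78 + l\right) = \left(l^{2} - 651 l\right) \left(-78 + l\right) = \left(-78 + l\right) \left(l^{2} - 651 l\right)$)
$\frac{499031 - 398001}{-358845 + F{\left(X{\left(-6 - 7 \right)} \right)}} = \frac{499031 - 398001}{-358845 + \left(-7 + \frac{-6 - 7}{3}\right) \left(50778 + \left(-7 + \frac{-6 - 7}{3}\right)^{2} - 729 \left(-7 + \frac{-6 - 7}{3}\right)\right)} = \frac{101030}{-358845 + \left(-7 + \frac{1}{3} \left(-13\right)\right) \left(50778 + \left(-7 + \frac{1}{3} \left(-13\right)\right)^{2} - 729 \left(-7 + \frac{1}{3} \left(-13\right)\right)\right)} = \frac{101030}{-358845 + \left(-7 - \frac{13}{3}\right) \left(50778 + \left(-7 - \frac{13}{3}\right)^{2} - 729 \left(-7 - \frac{13}{3}\right)\right)} = \frac{101030}{-358845 - \frac{34 \left(50778 + \left(- \frac{34}{3}\right)^{2} - -8262\right)}{3}} = \frac{101030}{-358845 - \frac{34 \left(50778 + \frac{1156}{9} + 8262\right)}{3}} = \frac{101030}{-358845 - \frac{18105544}{27}} = \frac{101030}{- \frac{27794359}{27}} = 101030 \left(- \frac{27}{27794359}\right) = - \frac{2727810}{27794359}$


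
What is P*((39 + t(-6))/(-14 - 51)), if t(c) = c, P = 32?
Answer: -1056/65 ≈ -16.246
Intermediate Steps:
P*((39 + t(-6))/(-14 - 51)) = 32*((39 - 6)/(-14 - 51)) = 32*(33/(-65)) = 32*(33*(-1/65)) = 32*(-33/65) = -1056/65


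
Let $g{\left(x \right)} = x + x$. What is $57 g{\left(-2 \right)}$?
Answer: $-228$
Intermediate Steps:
$g{\left(x \right)} = 2 x$
$57 g{\left(-2 \right)} = 57 \cdot 2 \left(-2\right) = 57 \left(-4\right) = -228$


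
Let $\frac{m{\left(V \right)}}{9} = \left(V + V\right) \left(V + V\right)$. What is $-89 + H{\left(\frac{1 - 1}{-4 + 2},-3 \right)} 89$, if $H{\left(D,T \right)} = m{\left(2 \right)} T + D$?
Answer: $-38537$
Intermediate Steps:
$m{\left(V \right)} = 36 V^{2}$ ($m{\left(V \right)} = 9 \left(V + V\right) \left(V + V\right) = 9 \cdot 2 V 2 V = 9 \cdot 4 V^{2} = 36 V^{2}$)
$H{\left(D,T \right)} = D + 144 T$ ($H{\left(D,T \right)} = 36 \cdot 2^{2} T + D = 36 \cdot 4 T + D = 144 T + D = D + 144 T$)
$-89 + H{\left(\frac{1 - 1}{-4 + 2},-3 \right)} 89 = -89 + \left(\frac{1 - 1}{-4 + 2} + 144 \left(-3\right)\right) 89 = -89 + \left(\frac{0}{-2} - 432\right) 89 = -89 + \left(0 \left(- \frac{1}{2}\right) - 432\right) 89 = -89 + \left(0 - 432\right) 89 = -89 - 38448 = -38537$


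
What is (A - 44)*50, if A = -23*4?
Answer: -6800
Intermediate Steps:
A = -92
(A - 44)*50 = (-92 - 44)*50 = -136*50 = -6800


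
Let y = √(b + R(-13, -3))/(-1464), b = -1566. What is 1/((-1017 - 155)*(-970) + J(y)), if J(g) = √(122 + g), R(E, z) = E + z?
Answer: 732/(832166880 + √366*√(178608 - I*√1582)) ≈ 8.7962e-7 + 9.5158e-16*I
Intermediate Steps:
y = -I*√1582/1464 (y = √(-1566 + (-13 - 3))/(-1464) = √(-1566 - 16)*(-1/1464) = √(-1582)*(-1/1464) = (I*√1582)*(-1/1464) = -I*√1582/1464 ≈ -0.027168*I)
1/((-1017 - 155)*(-970) + J(y)) = 1/((-1017 - 155)*(-970) + √(122 - I*√1582/1464)) = 1/(-1172*(-970) + √(122 - I*√1582/1464)) = 1/(1136840 + √(122 - I*√1582/1464))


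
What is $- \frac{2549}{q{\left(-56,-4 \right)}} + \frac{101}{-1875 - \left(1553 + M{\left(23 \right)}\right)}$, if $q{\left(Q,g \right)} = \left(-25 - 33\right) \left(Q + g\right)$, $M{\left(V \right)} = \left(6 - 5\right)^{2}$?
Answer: $- \frac{3030667}{3977640} \approx -0.76193$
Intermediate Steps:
$M{\left(V \right)} = 1$ ($M{\left(V \right)} = 1^{2} = 1$)
$q{\left(Q,g \right)} = - 58 Q - 58 g$ ($q{\left(Q,g \right)} = - 58 \left(Q + g\right) = - 58 Q - 58 g$)
$- \frac{2549}{q{\left(-56,-4 \right)}} + \frac{101}{-1875 - \left(1553 + M{\left(23 \right)}\right)} = - \frac{2549}{\left(-58\right) \left(-56\right) - -232} + \frac{101}{-1875 - 1554} = - \frac{2549}{3248 + 232} + \frac{101}{-1875 - 1554} = - \frac{2549}{3480} + \frac{101}{-1875 - 1554} = \left(-2549\right) \frac{1}{3480} + \frac{101}{-1875 - 1554} = - \frac{2549}{3480} + \frac{101}{-3429} = - \frac{2549}{3480} + 101 \left(- \frac{1}{3429}\right) = - \frac{2549}{3480} - \frac{101}{3429} = - \frac{3030667}{3977640}$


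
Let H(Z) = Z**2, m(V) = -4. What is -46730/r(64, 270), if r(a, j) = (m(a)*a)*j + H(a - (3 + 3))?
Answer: 23365/32878 ≈ 0.71066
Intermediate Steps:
r(a, j) = (-6 + a)**2 - 4*a*j (r(a, j) = (-4*a)*j + (a - (3 + 3))**2 = -4*a*j + (a - 1*6)**2 = -4*a*j + (a - 6)**2 = -4*a*j + (-6 + a)**2 = (-6 + a)**2 - 4*a*j)
-46730/r(64, 270) = -46730/((-6 + 64)**2 - 4*64*270) = -46730/(58**2 - 69120) = -46730/(3364 - 69120) = -46730/(-65756) = -46730*(-1/65756) = 23365/32878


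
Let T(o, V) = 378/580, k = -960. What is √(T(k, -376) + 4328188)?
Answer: √364000665610/290 ≈ 2080.4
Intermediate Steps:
T(o, V) = 189/290 (T(o, V) = 378*(1/580) = 189/290)
√(T(k, -376) + 4328188) = √(189/290 + 4328188) = √(1255174709/290) = √364000665610/290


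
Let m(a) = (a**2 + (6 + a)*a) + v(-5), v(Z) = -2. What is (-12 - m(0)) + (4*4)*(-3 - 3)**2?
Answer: 566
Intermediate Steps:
m(a) = -2 + a**2 + a*(6 + a) (m(a) = (a**2 + (6 + a)*a) - 2 = (a**2 + a*(6 + a)) - 2 = -2 + a**2 + a*(6 + a))
(-12 - m(0)) + (4*4)*(-3 - 3)**2 = (-12 - (-2 + 2*0**2 + 6*0)) + (4*4)*(-3 - 3)**2 = (-12 - (-2 + 2*0 + 0)) + 16*(-6)**2 = (-12 - (-2 + 0 + 0)) + 16*36 = (-12 - 1*(-2)) + 576 = (-12 + 2) + 576 = -10 + 576 = 566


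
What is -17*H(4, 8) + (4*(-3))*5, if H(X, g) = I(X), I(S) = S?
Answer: -128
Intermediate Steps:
H(X, g) = X
-17*H(4, 8) + (4*(-3))*5 = -17*4 + (4*(-3))*5 = -68 - 12*5 = -68 - 60 = -128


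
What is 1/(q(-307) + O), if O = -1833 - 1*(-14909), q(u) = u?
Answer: 1/12769 ≈ 7.8315e-5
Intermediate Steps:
O = 13076 (O = -1833 + 14909 = 13076)
1/(q(-307) + O) = 1/(-307 + 13076) = 1/12769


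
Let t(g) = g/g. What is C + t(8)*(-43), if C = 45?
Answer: 2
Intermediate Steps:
t(g) = 1
C + t(8)*(-43) = 45 + 1*(-43) = 45 - 43 = 2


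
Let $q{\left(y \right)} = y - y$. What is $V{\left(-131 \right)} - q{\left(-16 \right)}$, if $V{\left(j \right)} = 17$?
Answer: $17$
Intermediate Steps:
$q{\left(y \right)} = 0$
$V{\left(-131 \right)} - q{\left(-16 \right)} = 17 - 0 = 17 + 0 = 17$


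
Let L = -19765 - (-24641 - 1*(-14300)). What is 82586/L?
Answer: -41293/4712 ≈ -8.7634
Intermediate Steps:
L = -9424 (L = -19765 - (-24641 + 14300) = -19765 - 1*(-10341) = -19765 + 10341 = -9424)
82586/L = 82586/(-9424) = 82586*(-1/9424) = -41293/4712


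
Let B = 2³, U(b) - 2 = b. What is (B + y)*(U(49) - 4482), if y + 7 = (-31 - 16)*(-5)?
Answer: -1045716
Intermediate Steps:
U(b) = 2 + b
y = 228 (y = -7 + (-31 - 16)*(-5) = -7 - 47*(-5) = -7 + 235 = 228)
B = 8
(B + y)*(U(49) - 4482) = (8 + 228)*((2 + 49) - 4482) = 236*(51 - 4482) = 236*(-4431) = -1045716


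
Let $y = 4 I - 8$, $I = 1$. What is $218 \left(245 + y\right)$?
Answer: $52538$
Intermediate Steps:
$y = -4$ ($y = 4 \cdot 1 - 8 = 4 - 8 = -4$)
$218 \left(245 + y\right) = 218 \left(245 - 4\right) = 218 \cdot 241 = 52538$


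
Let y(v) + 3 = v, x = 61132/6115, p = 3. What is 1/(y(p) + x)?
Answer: 6115/61132 ≈ 0.10003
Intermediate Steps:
x = 61132/6115 (x = 61132*(1/6115) = 61132/6115 ≈ 9.9971)
y(v) = -3 + v
1/(y(p) + x) = 1/((-3 + 3) + 61132/6115) = 1/(0 + 61132/6115) = 1/(61132/6115) = 6115/61132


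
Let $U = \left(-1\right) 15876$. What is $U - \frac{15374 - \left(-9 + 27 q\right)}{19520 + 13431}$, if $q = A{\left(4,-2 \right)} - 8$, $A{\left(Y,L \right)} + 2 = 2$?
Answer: $- \frac{523145675}{32951} \approx -15876.0$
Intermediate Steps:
$A{\left(Y,L \right)} = 0$ ($A{\left(Y,L \right)} = -2 + 2 = 0$)
$q = -8$ ($q = 0 - 8 = -8$)
$U = -15876$
$U - \frac{15374 - \left(-9 + 27 q\right)}{19520 + 13431} = -15876 - \frac{15374 + \left(\left(-27\right) \left(-8\right) + \left(-3\right)^{2}\right)}{19520 + 13431} = -15876 - \frac{15374 + \left(216 + 9\right)}{32951} = -15876 - \left(15374 + 225\right) \frac{1}{32951} = -15876 - 15599 \cdot \frac{1}{32951} = -15876 - \frac{15599}{32951} = - \frac{523145675}{32951}$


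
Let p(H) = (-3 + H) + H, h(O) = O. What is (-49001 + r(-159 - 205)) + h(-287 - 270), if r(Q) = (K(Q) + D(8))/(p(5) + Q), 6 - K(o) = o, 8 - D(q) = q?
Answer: -17692576/357 ≈ -49559.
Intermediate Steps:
D(q) = 8 - q
p(H) = -3 + 2*H
K(o) = 6 - o
r(Q) = (6 - Q)/(7 + Q) (r(Q) = ((6 - Q) + (8 - 1*8))/((-3 + 2*5) + Q) = ((6 - Q) + (8 - 8))/((-3 + 10) + Q) = ((6 - Q) + 0)/(7 + Q) = (6 - Q)/(7 + Q))
(-49001 + r(-159 - 205)) + h(-287 - 270) = (-49001 + (6 - (-159 - 205))/(7 + (-159 - 205))) + (-287 - 270) = (-49001 + (6 - 1*(-364))/(7 - 364)) - 557 = (-49001 + (6 + 364)/(-357)) - 557 = (-49001 - 1/357*370) - 557 = (-49001 - 370/357) - 557 = -17493727/357 - 557 = -17692576/357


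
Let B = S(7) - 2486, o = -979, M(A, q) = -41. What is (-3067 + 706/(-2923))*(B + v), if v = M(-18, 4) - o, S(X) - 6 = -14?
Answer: 13950391132/2923 ≈ 4.7726e+6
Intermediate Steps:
S(X) = -8 (S(X) = 6 - 14 = -8)
B = -2494 (B = -8 - 2486 = -2494)
v = 938 (v = -41 - 1*(-979) = -41 + 979 = 938)
(-3067 + 706/(-2923))*(B + v) = (-3067 + 706/(-2923))*(-2494 + 938) = (-3067 + 706*(-1/2923))*(-1556) = (-3067 - 706/2923)*(-1556) = -8965547/2923*(-1556) = 13950391132/2923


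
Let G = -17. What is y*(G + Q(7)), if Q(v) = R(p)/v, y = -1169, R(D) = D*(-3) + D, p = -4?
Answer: 18537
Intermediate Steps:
R(D) = -2*D (R(D) = -3*D + D = -2*D)
Q(v) = 8/v (Q(v) = (-2*(-4))/v = 8/v)
y*(G + Q(7)) = -1169*(-17 + 8/7) = -1169*(-111/7) = 18537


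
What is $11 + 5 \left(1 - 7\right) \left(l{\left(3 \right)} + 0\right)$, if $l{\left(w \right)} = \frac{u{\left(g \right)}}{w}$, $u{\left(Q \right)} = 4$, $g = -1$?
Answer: $-29$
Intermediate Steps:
$l{\left(w \right)} = \frac{4}{w}$
$11 + 5 \left(1 - 7\right) \left(l{\left(3 \right)} + 0\right) = 11 + 5 \left(1 - 7\right) \left(\frac{4}{3} + 0\right) = 11 + 5 \left(- 6 \left(4 \cdot \frac{1}{3} + 0\right)\right) = 11 + 5 \left(- 6 \left(\frac{4}{3} + 0\right)\right) = 11 + 5 \left(\left(-6\right) \frac{4}{3}\right) = 11 + 5 \left(-8\right) = 11 - 40 = -29$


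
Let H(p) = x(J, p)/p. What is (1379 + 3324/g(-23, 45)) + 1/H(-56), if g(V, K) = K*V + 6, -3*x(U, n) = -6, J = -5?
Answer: 462285/343 ≈ 1347.8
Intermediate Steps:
x(U, n) = 2 (x(U, n) = -⅓*(-6) = 2)
g(V, K) = 6 + K*V
H(p) = 2/p
(1379 + 3324/g(-23, 45)) + 1/H(-56) = (1379 + 3324/(6 + 45*(-23))) + 1/(2/(-56)) = (1379 + 3324/(6 - 1035)) + 1/(2*(-1/56)) = (1379 + 3324/(-1029)) + 1/(-1/28) = (1379 + 3324*(-1/1029)) - 28 = (1379 - 1108/343) - 28 = 471889/343 - 28 = 462285/343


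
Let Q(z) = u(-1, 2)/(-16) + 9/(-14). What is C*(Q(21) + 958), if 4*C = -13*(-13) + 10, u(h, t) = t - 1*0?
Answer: 9595295/224 ≈ 42836.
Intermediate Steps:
u(h, t) = t (u(h, t) = t + 0 = t)
Q(z) = -43/56 (Q(z) = 2/(-16) + 9/(-14) = 2*(-1/16) + 9*(-1/14) = -⅛ - 9/14 = -43/56)
C = 179/4 (C = (-13*(-13) + 10)/4 = (169 + 10)/4 = (¼)*179 = 179/4 ≈ 44.750)
C*(Q(21) + 958) = 179*(-43/56 + 958)/4 = (179/4)*(53605/56) = 9595295/224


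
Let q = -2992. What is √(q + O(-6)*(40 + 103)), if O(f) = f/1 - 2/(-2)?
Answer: I*√3707 ≈ 60.885*I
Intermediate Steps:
O(f) = 1 + f (O(f) = f*1 - 2*(-½) = f + 1 = 1 + f)
√(q + O(-6)*(40 + 103)) = √(-2992 + (1 - 6)*(40 + 103)) = √(-2992 - 5*143) = √(-2992 - 715) = √(-3707) = I*√3707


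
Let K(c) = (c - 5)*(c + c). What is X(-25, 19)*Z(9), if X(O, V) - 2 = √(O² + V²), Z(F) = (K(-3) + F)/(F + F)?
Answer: 19/3 + 19*√986/6 ≈ 105.77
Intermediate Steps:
K(c) = 2*c*(-5 + c) (K(c) = (-5 + c)*(2*c) = 2*c*(-5 + c))
Z(F) = (48 + F)/(2*F) (Z(F) = (2*(-3)*(-5 - 3) + F)/(F + F) = (2*(-3)*(-8) + F)/((2*F)) = (48 + F)*(1/(2*F)) = (48 + F)/(2*F))
X(O, V) = 2 + √(O² + V²)
X(-25, 19)*Z(9) = (2 + √((-25)² + 19²))*((½)*(48 + 9)/9) = (2 + √(625 + 361))*((½)*(⅑)*57) = (2 + √986)*(19/6) = 19/3 + 19*√986/6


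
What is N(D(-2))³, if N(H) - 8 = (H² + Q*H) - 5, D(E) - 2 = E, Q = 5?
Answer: 27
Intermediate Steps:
D(E) = 2 + E
N(H) = 3 + H² + 5*H (N(H) = 8 + ((H² + 5*H) - 5) = 8 + (-5 + H² + 5*H) = 3 + H² + 5*H)
N(D(-2))³ = (3 + (2 - 2)² + 5*(2 - 2))³ = (3 + 0² + 5*0)³ = (3 + 0 + 0)³ = 3³ = 27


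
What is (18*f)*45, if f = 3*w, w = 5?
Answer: 12150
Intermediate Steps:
f = 15 (f = 3*5 = 15)
(18*f)*45 = (18*15)*45 = 270*45 = 12150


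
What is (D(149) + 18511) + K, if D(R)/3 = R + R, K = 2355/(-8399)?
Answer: 162980240/8399 ≈ 19405.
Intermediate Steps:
K = -2355/8399 (K = 2355*(-1/8399) = -2355/8399 ≈ -0.28039)
D(R) = 6*R (D(R) = 3*(R + R) = 3*(2*R) = 6*R)
(D(149) + 18511) + K = (6*149 + 18511) - 2355/8399 = (894 + 18511) - 2355/8399 = 19405 - 2355/8399 = 162980240/8399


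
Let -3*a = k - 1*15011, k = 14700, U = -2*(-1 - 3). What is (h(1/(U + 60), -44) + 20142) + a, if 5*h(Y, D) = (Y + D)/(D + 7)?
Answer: 764080433/37740 ≈ 20246.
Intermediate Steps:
U = 8 (U = -2*(-4) = 8)
h(Y, D) = (D + Y)/(5*(7 + D)) (h(Y, D) = ((Y + D)/(D + 7))/5 = ((D + Y)/(7 + D))/5 = (D + Y)/(5*(7 + D)))
a = 311/3 (a = -(14700 - 1*15011)/3 = -(14700 - 15011)/3 = -1/3*(-311) = 311/3 ≈ 103.67)
(h(1/(U + 60), -44) + 20142) + a = ((-44 + 1/(8 + 60))/(5*(7 - 44)) + 20142) + 311/3 = ((1/5)*(-44 + 1/68)/(-37) + 20142) + 311/3 = ((1/5)*(-1/37)*(-44 + 1/68) + 20142) + 311/3 = ((1/5)*(-1/37)*(-2991/68) + 20142) + 311/3 = (2991/12580 + 20142) + 311/3 = 253389351/12580 + 311/3 = 764080433/37740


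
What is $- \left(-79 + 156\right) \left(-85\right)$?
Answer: $6545$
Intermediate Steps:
$- \left(-79 + 156\right) \left(-85\right) = - 77 \left(-85\right) = \left(-1\right) \left(-6545\right) = 6545$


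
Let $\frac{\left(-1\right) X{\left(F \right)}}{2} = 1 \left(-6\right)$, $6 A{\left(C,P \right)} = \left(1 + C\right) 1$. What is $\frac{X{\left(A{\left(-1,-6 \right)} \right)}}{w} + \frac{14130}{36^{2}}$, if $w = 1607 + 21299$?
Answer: $\frac{8991037}{824616} \approx 10.903$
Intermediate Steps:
$w = 22906$
$A{\left(C,P \right)} = \frac{1}{6} + \frac{C}{6}$ ($A{\left(C,P \right)} = \frac{\left(1 + C\right) 1}{6} = \frac{1 + C}{6} = \frac{1}{6} + \frac{C}{6}$)
$X{\left(F \right)} = 12$ ($X{\left(F \right)} = - 2 \cdot 1 \left(-6\right) = \left(-2\right) \left(-6\right) = 12$)
$\frac{X{\left(A{\left(-1,-6 \right)} \right)}}{w} + \frac{14130}{36^{2}} = \frac{12}{22906} + \frac{14130}{36^{2}} = 12 \cdot \frac{1}{22906} + \frac{14130}{1296} = \frac{6}{11453} + 14130 \cdot \frac{1}{1296} = \frac{6}{11453} + \frac{785}{72} = \frac{8991037}{824616}$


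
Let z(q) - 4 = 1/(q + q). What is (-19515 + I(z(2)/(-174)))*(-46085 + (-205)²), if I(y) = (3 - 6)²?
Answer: 79194360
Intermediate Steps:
z(q) = 4 + 1/(2*q) (z(q) = 4 + 1/(q + q) = 4 + 1/(2*q))
I(y) = 9 (I(y) = (-3)² = 9)
(-19515 + I(z(2)/(-174)))*(-46085 + (-205)²) = (-19515 + 9)*(-46085 + (-205)²) = -19506*(-46085 + 42025) = -19506*(-4060) = 79194360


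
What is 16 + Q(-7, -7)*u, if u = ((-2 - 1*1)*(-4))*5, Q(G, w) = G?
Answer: -404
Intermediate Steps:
u = 60 (u = ((-2 - 1)*(-4))*5 = -3*(-4)*5 = 12*5 = 60)
16 + Q(-7, -7)*u = 16 - 7*60 = 16 - 420 = -404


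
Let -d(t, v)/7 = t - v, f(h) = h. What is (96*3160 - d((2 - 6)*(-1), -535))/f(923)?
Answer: 307133/923 ≈ 332.75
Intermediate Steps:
d(t, v) = -7*t + 7*v (d(t, v) = -7*(t - v) = -7*t + 7*v)
(96*3160 - d((2 - 6)*(-1), -535))/f(923) = (96*3160 - (-7*(2 - 6)*(-1) + 7*(-535)))/923 = (303360 - (-(-28)*(-1) - 3745))*(1/923) = (303360 - (-7*4 - 3745))*(1/923) = (303360 - (-28 - 3745))*(1/923) = (303360 - 1*(-3773))*(1/923) = (303360 + 3773)*(1/923) = 307133*(1/923) = 307133/923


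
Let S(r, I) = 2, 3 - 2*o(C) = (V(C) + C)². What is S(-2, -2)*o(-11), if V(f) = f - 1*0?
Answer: -481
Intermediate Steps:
V(f) = f (V(f) = f + 0 = f)
o(C) = 3/2 - 2*C² (o(C) = 3/2 - (C + C)²/2 = 3/2 - 4*C²/2 = 3/2 - 2*C²)
S(-2, -2)*o(-11) = 2*(3/2 - 2*(-11)²) = 2*(3/2 - 2*121) = 2*(3/2 - 242) = 2*(-481/2) = -481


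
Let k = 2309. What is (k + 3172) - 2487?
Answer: 2994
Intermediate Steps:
(k + 3172) - 2487 = (2309 + 3172) - 2487 = 5481 - 2487 = 2994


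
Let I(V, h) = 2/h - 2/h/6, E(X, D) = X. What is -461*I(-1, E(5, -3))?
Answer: -461/3 ≈ -153.67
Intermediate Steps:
I(V, h) = 5/(3*h) (I(V, h) = 2/h - 2/h*(1/6) = 2/h - 1/(3*h) = 5/(3*h))
-461*I(-1, E(5, -3)) = -2305/(3*5) = -461*1/3 = -461/3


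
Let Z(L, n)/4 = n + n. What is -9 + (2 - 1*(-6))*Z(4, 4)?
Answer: 247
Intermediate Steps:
Z(L, n) = 8*n (Z(L, n) = 4*(n + n) = 4*(2*n) = 8*n)
-9 + (2 - 1*(-6))*Z(4, 4) = -9 + (2 - 1*(-6))*(8*4) = -9 + (2 + 6)*32 = -9 + 8*32 = -9 + 256 = 247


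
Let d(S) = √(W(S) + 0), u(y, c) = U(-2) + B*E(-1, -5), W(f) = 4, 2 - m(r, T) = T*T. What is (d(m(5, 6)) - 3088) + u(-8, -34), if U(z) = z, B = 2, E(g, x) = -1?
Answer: -3090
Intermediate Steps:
m(r, T) = 2 - T² (m(r, T) = 2 - T*T = 2 - T²)
u(y, c) = -4 (u(y, c) = -2 + 2*(-1) = -2 - 2 = -4)
d(S) = 2 (d(S) = √(4 + 0) = √4 = 2)
(d(m(5, 6)) - 3088) + u(-8, -34) = (2 - 3088) - 4 = -3086 - 4 = -3090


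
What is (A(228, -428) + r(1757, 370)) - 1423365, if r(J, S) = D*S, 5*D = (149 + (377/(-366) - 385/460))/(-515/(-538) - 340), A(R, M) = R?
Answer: -1092627619462208/767742645 ≈ -1.4232e+6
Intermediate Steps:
D = -666348239/7677426450 (D = ((149 + (377/(-366) - 385/460))/(-515/(-538) - 340))/5 = ((149 + (377*(-1/366) - 385*1/460))/(-515*(-1/538) - 340))/5 = ((149 + (-377/366 - 77/92))/(515/538 - 340))/5 = ((149 - 31433/16836)/(-182405/538))/5 = ((2477131/16836)*(-538/182405))/5 = (1/5)*(-666348239/1535485290) = -666348239/7677426450 ≈ -0.086793)
r(J, S) = -666348239*S/7677426450
(A(228, -428) + r(1757, 370)) - 1423365 = (228 - 666348239/7677426450*370) - 1423365 = (228 - 24654884843/767742645) - 1423365 = 150390438217/767742645 - 1423365 = -1092627619462208/767742645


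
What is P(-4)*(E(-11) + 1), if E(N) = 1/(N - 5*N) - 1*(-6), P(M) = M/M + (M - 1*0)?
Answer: -927/44 ≈ -21.068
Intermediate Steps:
P(M) = 1 + M (P(M) = 1 + (M + 0) = 1 + M)
E(N) = 6 - 1/(4*N) (E(N) = 1/(-4*N) + 6 = -1/(4*N) + 6 = 6 - 1/(4*N))
P(-4)*(E(-11) + 1) = (1 - 4)*((6 - 1/4/(-11)) + 1) = -3*((6 - 1/4*(-1/11)) + 1) = -3*((6 + 1/44) + 1) = -3*(265/44 + 1) = -3*309/44 = -927/44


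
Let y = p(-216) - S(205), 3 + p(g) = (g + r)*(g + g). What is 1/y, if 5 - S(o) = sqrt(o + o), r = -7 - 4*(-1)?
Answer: 9460/894915959 - sqrt(410)/8949159590 ≈ 1.0569e-5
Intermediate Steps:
r = -3 (r = -7 + 4 = -3)
S(o) = 5 - sqrt(2)*sqrt(o) (S(o) = 5 - sqrt(o + o) = 5 - sqrt(2*o) = 5 - sqrt(2)*sqrt(o))
p(g) = -3 + 2*g*(-3 + g) (p(g) = -3 + (g - 3)*(g + g) = -3 + (-3 + g)*(2*g) = -3 + 2*g*(-3 + g))
y = 94600 + sqrt(410) (y = (-3 - 6*(-216) + 2*(-216)**2) - (5 - sqrt(2)*sqrt(205)) = (-3 + 1296 + 2*46656) - (5 - sqrt(410)) = (-3 + 1296 + 93312) + (-5 + sqrt(410)) = 94605 + (-5 + sqrt(410)) = 94600 + sqrt(410) ≈ 94620.)
1/y = 1/(94600 + sqrt(410))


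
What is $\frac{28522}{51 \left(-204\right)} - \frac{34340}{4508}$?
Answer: $- \frac{60731317}{5862654} \approx -10.359$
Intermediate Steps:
$\frac{28522}{51 \left(-204\right)} - \frac{34340}{4508} = \frac{28522}{-10404} - \frac{8585}{1127} = 28522 \left(- \frac{1}{10404}\right) - \frac{8585}{1127} = - \frac{14261}{5202} - \frac{8585}{1127} = - \frac{60731317}{5862654}$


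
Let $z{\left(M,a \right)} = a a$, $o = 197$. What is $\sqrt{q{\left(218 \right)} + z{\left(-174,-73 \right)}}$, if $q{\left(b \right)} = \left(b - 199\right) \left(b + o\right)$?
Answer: $\sqrt{13214} \approx 114.95$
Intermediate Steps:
$z{\left(M,a \right)} = a^{2}$
$q{\left(b \right)} = \left(-199 + b\right) \left(197 + b\right)$ ($q{\left(b \right)} = \left(b - 199\right) \left(b + 197\right) = \left(-199 + b\right) \left(197 + b\right)$)
$\sqrt{q{\left(218 \right)} + z{\left(-174,-73 \right)}} = \sqrt{\left(-39203 + 218^{2} - 436\right) + \left(-73\right)^{2}} = \sqrt{\left(-39203 + 47524 - 436\right) + 5329} = \sqrt{7885 + 5329} = \sqrt{13214}$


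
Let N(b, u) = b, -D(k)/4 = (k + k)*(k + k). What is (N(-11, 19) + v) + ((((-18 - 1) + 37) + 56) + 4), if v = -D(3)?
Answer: 211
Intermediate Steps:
D(k) = -16*k² (D(k) = -4*(k + k)*(k + k) = -4*2*k*2*k = -16*k²)
v = 144 (v = -(-16)*3² = -(-16)*9 = -1*(-144) = 144)
(N(-11, 19) + v) + ((((-18 - 1) + 37) + 56) + 4) = (-11 + 144) + ((((-18 - 1) + 37) + 56) + 4) = 133 + (((-19 + 37) + 56) + 4) = 133 + ((18 + 56) + 4) = 133 + (74 + 4) = 133 + 78 = 211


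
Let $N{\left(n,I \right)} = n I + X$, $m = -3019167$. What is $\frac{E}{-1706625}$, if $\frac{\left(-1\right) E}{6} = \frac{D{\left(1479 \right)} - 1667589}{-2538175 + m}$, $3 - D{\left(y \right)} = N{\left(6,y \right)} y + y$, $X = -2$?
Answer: $\frac{4930251}{526905488375} \approx 9.357 \cdot 10^{-6}$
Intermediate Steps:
$N{\left(n,I \right)} = -2 + I n$ ($N{\left(n,I \right)} = n I - 2 = I n - 2 = -2 + I n$)
$D{\left(y \right)} = 3 - y - y \left(-2 + 6 y\right)$ ($D{\left(y \right)} = 3 - \left(\left(-2 + y 6\right) y + y\right) = 3 - \left(\left(-2 + 6 y\right) y + y\right) = 3 - \left(y \left(-2 + 6 y\right) + y\right) = 3 - \left(y + y \left(-2 + 6 y\right)\right) = 3 - y - y \left(-2 + 6 y\right)$)
$E = - \frac{44372259}{2778671}$ ($E = - 6 \frac{\left(3 + 1479 - 6 \cdot 1479^{2}\right) - 1667589}{-2538175 - 3019167} = - 6 \frac{\left(3 + 1479 - 13124646\right) - 1667589}{-5557342} = - 6 \left(\left(3 + 1479 - 13124646\right) - 1667589\right) \left(- \frac{1}{5557342}\right) = - 6 \left(-13123164 - 1667589\right) \left(- \frac{1}{5557342}\right) = - 6 \left(\left(-14790753\right) \left(- \frac{1}{5557342}\right)\right) = \left(-6\right) \frac{14790753}{5557342} = - \frac{44372259}{2778671} \approx -15.969$)
$\frac{E}{-1706625} = - \frac{44372259}{2778671 \left(-1706625\right)} = \left(- \frac{44372259}{2778671}\right) \left(- \frac{1}{1706625}\right) = \frac{4930251}{526905488375}$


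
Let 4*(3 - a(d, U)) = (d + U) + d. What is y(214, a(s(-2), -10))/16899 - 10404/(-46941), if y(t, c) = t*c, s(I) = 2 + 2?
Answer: 70325335/264418653 ≈ 0.26596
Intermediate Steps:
s(I) = 4
a(d, U) = 3 - d/2 - U/4 (a(d, U) = 3 - ((d + U) + d)/4 = 3 - ((U + d) + d)/4 = 3 - (U + 2*d)/4 = 3 + (-d/2 - U/4) = 3 - d/2 - U/4)
y(t, c) = c*t
y(214, a(s(-2), -10))/16899 - 10404/(-46941) = ((3 - 1/2*4 - 1/4*(-10))*214)/16899 - 10404/(-46941) = ((3 - 2 + 5/2)*214)*(1/16899) - 10404*(-1/46941) = ((7/2)*214)*(1/16899) + 3468/15647 = 749*(1/16899) + 3468/15647 = 749/16899 + 3468/15647 = 70325335/264418653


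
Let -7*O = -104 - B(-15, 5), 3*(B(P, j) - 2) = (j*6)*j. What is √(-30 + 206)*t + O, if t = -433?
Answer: 156/7 - 1732*√11 ≈ -5722.1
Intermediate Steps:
B(P, j) = 2 + 2*j² (B(P, j) = 2 + ((j*6)*j)/3 = 2 + ((6*j)*j)/3 = 2 + (6*j²)/3 = 2 + 2*j²)
O = 156/7 (O = -(-104 - (2 + 2*5²))/7 = -(-104 - (2 + 2*25))/7 = -(-104 - (2 + 50))/7 = -(-104 - 1*52)/7 = -(-104 - 52)/7 = -⅐*(-156) = 156/7 ≈ 22.286)
√(-30 + 206)*t + O = √(-30 + 206)*(-433) + 156/7 = √176*(-433) + 156/7 = (4*√11)*(-433) + 156/7 = -1732*√11 + 156/7 = 156/7 - 1732*√11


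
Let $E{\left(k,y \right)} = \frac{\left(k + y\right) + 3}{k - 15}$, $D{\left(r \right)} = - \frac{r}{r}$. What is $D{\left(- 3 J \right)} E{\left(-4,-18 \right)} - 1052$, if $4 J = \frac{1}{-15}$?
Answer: $-1053$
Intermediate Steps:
$J = - \frac{1}{60}$ ($J = \frac{1}{4 \left(-15\right)} = \frac{1}{4} \left(- \frac{1}{15}\right) = - \frac{1}{60} \approx -0.016667$)
$D{\left(r \right)} = -1$ ($D{\left(r \right)} = \left(-1\right) 1 = -1$)
$E{\left(k,y \right)} = \frac{3 + k + y}{-15 + k}$
$D{\left(- 3 J \right)} E{\left(-4,-18 \right)} - 1052 = - \frac{3 - 4 - 18}{-15 - 4} - 1052 = - \frac{-19}{-19} - 1052 = - \frac{\left(-1\right) \left(-19\right)}{19} - 1052 = \left(-1\right) 1 - 1052 = -1 - 1052 = -1053$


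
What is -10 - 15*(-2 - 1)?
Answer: 35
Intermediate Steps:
-10 - 15*(-2 - 1) = -10 - 15*(-3) = -10 + 45 = 35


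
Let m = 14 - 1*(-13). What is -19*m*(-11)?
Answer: 5643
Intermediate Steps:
m = 27 (m = 14 + 13 = 27)
-19*m*(-11) = -19*27*(-11) = -513*(-11) = 5643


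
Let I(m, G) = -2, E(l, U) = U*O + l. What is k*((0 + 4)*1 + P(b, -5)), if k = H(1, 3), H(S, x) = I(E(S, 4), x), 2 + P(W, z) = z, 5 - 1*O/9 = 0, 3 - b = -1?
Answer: 6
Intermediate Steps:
b = 4 (b = 3 - 1*(-1) = 3 + 1 = 4)
O = 45 (O = 45 - 9*0 = 45 + 0 = 45)
E(l, U) = l + 45*U (E(l, U) = U*45 + l = 45*U + l = l + 45*U)
P(W, z) = -2 + z
H(S, x) = -2
k = -2
k*((0 + 4)*1 + P(b, -5)) = -2*((0 + 4)*1 + (-2 - 5)) = -2*(4*1 - 7) = -2*(4 - 7) = -2*(-3) = 6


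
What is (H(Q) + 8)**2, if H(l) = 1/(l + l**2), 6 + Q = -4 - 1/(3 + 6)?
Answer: 3573289729/55681444 ≈ 64.174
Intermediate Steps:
Q = -91/9 (Q = -6 + (-4 - 1/(3 + 6)) = -6 + (-4 - 1/9) = -6 - 37/9 = -91/9 ≈ -10.111)
(H(Q) + 8)**2 = (1/((-91/9)*(1 - 91/9)) + 8)**2 = (-9/(91*(-82/9)) + 8)**2 = (-9/91*(-9/82) + 8)**2 = (81/7462 + 8)**2 = (59777/7462)**2 = 3573289729/55681444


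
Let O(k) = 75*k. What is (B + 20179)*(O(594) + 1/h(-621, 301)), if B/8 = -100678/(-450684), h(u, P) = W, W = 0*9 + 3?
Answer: 303894235786715/338013 ≈ 8.9906e+8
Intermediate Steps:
W = 3 (W = 0 + 3 = 3)
h(u, P) = 3
B = 201356/112671 (B = 8*(-100678/(-450684)) = 8*(-100678*(-1/450684)) = 8*(50339/225342) = 201356/112671 ≈ 1.7871)
(B + 20179)*(O(594) + 1/h(-621, 301)) = (201356/112671 + 20179)*(75*594 + 1/3) = 2273789465*(44550 + 1/3)/112671 = (2273789465/112671)*(133651/3) = 303894235786715/338013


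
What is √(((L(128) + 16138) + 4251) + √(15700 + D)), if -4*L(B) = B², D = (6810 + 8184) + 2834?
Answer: √(16293 + 2*√8382) ≈ 128.36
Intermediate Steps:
D = 17828 (D = 14994 + 2834 = 17828)
L(B) = -B²/4
√(((L(128) + 16138) + 4251) + √(15700 + D)) = √(((-¼*128² + 16138) + 4251) + √(15700 + 17828)) = √(((-¼*16384 + 16138) + 4251) + √33528) = √(((-4096 + 16138) + 4251) + 2*√8382) = √((12042 + 4251) + 2*√8382) = √(16293 + 2*√8382)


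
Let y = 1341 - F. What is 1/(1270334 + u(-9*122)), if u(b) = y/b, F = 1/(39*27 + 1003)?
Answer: 2257488/2867761003897 ≈ 7.8719e-7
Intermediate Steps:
F = 1/2056 (F = 1/(1053 + 1003) = 1/2056 ≈ 0.00048638)
y = 2757095/2056 (y = 1341 - 1*1/2056 = 1341 - 1/2056 = 2757095/2056 ≈ 1341.0)
u(b) = 2757095/(2056*b)
1/(1270334 + u(-9*122)) = 1/(1270334 + 2757095/(2056*((-9*122)))) = 1/(1270334 + (2757095/2056)/(-1098)) = 1/(1270334 + (2757095/2056)*(-1/1098)) = 1/(1270334 - 2757095/2257488) = 1/(2867761003897/2257488) = 2257488/2867761003897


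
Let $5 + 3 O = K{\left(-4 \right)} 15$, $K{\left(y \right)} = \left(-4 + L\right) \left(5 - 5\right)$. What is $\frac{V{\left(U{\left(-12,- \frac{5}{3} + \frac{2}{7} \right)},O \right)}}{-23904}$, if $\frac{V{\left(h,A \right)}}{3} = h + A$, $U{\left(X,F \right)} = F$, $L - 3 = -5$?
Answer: $\frac{2}{5229} \approx 0.00038248$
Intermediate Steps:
$L = -2$ ($L = 3 - 5 = -2$)
$K{\left(y \right)} = 0$ ($K{\left(y \right)} = \left(-4 - 2\right) \left(5 - 5\right) = \left(-6\right) 0 = 0$)
$O = - \frac{5}{3}$ ($O = - \frac{5}{3} + \frac{0 \cdot 15}{3} = - \frac{5}{3} + \frac{1}{3} \cdot 0 = - \frac{5}{3} + 0 = - \frac{5}{3} \approx -1.6667$)
$V{\left(h,A \right)} = 3 A + 3 h$ ($V{\left(h,A \right)} = 3 \left(h + A\right) = 3 \left(A + h\right) = 3 A + 3 h$)
$\frac{V{\left(U{\left(-12,- \frac{5}{3} + \frac{2}{7} \right)},O \right)}}{-23904} = \frac{3 \left(- \frac{5}{3}\right) + 3 \left(- \frac{5}{3} + \frac{2}{7}\right)}{-23904} = \left(-5 + 3 \left(\left(-5\right) \frac{1}{3} + 2 \cdot \frac{1}{7}\right)\right) \left(- \frac{1}{23904}\right) = \left(-5 + 3 \left(- \frac{5}{3} + \frac{2}{7}\right)\right) \left(- \frac{1}{23904}\right) = \left(-5 + 3 \left(- \frac{29}{21}\right)\right) \left(- \frac{1}{23904}\right) = \left(-5 - \frac{29}{7}\right) \left(- \frac{1}{23904}\right) = \left(- \frac{64}{7}\right) \left(- \frac{1}{23904}\right) = \frac{2}{5229}$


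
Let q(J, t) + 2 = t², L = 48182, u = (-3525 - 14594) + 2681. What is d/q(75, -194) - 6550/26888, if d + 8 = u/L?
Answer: -1485971541159/6094438745068 ≈ -0.24382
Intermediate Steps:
u = -15438 (u = -18119 + 2681 = -15438)
q(J, t) = -2 + t²
d = -200447/24091 (d = -8 - 15438/48182 = -8 - 15438*1/48182 = -8 - 7719/24091 = -200447/24091 ≈ -8.3204)
d/q(75, -194) - 6550/26888 = -200447/(24091*(-2 + (-194)²)) - 6550/26888 = -200447/(24091*(-2 + 37636)) - 6550*1/26888 = -200447/24091/37634 - 3275/13444 = -200447/24091*1/37634 - 3275/13444 = -200447/906640694 - 3275/13444 = -1485971541159/6094438745068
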